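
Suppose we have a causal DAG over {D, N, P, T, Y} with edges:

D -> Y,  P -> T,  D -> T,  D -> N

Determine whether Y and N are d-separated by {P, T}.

No

The only undirected path from Y to N is:
Path 1: Y ← D → N
  D is a fork and D is not conditioned on — no node blocks this path, so it is active.
Since the path Y ← D → N is active, Y and N are not d-separated given {P, T}.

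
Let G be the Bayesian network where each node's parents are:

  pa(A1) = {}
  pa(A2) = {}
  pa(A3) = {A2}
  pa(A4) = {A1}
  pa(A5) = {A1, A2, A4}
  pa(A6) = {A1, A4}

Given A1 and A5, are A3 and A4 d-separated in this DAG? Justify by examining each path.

No

There are 3 undirected paths between A3 and A4; checking each against the conditioning set {A1, A5}:
  1. A3 ← A2 → A5 ← A1 → A6 ← A4 — A2:fork[open]; A5:collider[open]; A1:fork[blocks]; A6:collider[blocks] ⇒ blocked
  2. A3 ← A2 → A5 ← A1 → A4 — A2:fork[open]; A5:collider[open]; A1:fork[blocks] ⇒ blocked
  3. A3 ← A2 → A5 ← A4 — A2:fork[open]; A5:collider[open] ⇒ active
At least one path is unblocked, so d-separation fails.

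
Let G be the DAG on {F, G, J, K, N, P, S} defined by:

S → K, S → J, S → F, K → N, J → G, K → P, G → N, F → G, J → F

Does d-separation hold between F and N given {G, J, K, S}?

6 paths connect F and N; each must be blocked for d-separation to hold:
  1. F ← J → G → N — J:fork[blocks]; G:chain[blocks] ⇒ blocked
  2. F ← J ← S → K → N — J:chain[blocks]; S:fork[blocks]; K:chain[blocks] ⇒ blocked
  3. F → G ← J ← S → K → N — G:collider[open]; J:chain[blocks]; S:fork[blocks]; K:chain[blocks] ⇒ blocked
  4. F → G → N — G:chain[blocks] ⇒ blocked
  5. F ← S → J → G → N — S:fork[blocks]; J:chain[blocks]; G:chain[blocks] ⇒ blocked
  6. F ← S → K → N — S:fork[blocks]; K:chain[blocks] ⇒ blocked
Since every path is blocked, d-separation holds.

Yes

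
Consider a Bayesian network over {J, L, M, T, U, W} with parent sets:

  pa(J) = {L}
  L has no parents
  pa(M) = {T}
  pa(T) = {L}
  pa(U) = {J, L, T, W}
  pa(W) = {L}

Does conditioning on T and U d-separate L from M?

Yes — L and M are d-separated given {T, U}.

There are 4 undirected paths between L and M; checking each against the conditioning set {T, U}:
Path 1: L → J → U ← T → M
  T is a fork here and T is conditioned on, so the path is blocked at T.
Path 2: L → T → M
  T is a chain here and T is conditioned on, so the path is blocked at T.
Path 3: L → W → U ← T → M
  T is a fork here and T is conditioned on, so the path is blocked at T.
Path 4: L → U ← T → M
  T is a fork here and T is conditioned on, so the path is blocked at T.
All paths are blocked; L ⊥ M | {T, U} holds.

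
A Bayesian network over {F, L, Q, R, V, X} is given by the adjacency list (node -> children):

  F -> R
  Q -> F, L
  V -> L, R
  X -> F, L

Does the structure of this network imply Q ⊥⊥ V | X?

Yes

There are 4 undirected paths between Q and V; checking each against the conditioning set {X}:
Path 1: Q → L ← X → F → R ← V
  L is a collider here and neither L nor any of its descendants is conditioned on, so the collider stays closed — the path is blocked at L.
Path 2: Q → L ← V
  L is a collider here and neither L nor any of its descendants is conditioned on, so the collider stays closed — the path is blocked at L.
Path 3: Q → F ← X → L ← V
  F is a collider here and neither F nor any of its descendants is conditioned on, so the collider stays closed — the path is blocked at F.
Path 4: Q → F → R ← V
  R is a collider here and neither R nor any of its descendants is conditioned on, so the collider stays closed — the path is blocked at R.
Every path is blocked, so Q and V are d-separated given {X}.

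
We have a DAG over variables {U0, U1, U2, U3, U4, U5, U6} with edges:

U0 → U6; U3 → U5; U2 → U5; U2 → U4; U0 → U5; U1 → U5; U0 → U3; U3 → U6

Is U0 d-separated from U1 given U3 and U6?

3 paths connect U0 and U1; each must be blocked for d-separation to hold:
Path 1: U0 → U5 ← U1
  U5 is a collider here and neither U5 nor any of its descendants is conditioned on, so the collider stays closed — the path is blocked at U5.
Path 2: U0 → U3 → U5 ← U1
  U3 is a chain here and U3 is conditioned on, so the path is blocked at U3.
Path 3: U0 → U6 ← U3 → U5 ← U1
  U3 is a fork here and U3 is conditioned on, so the path is blocked at U3.
All paths are blocked; U0 ⊥ U1 | {U3, U6} holds.

Yes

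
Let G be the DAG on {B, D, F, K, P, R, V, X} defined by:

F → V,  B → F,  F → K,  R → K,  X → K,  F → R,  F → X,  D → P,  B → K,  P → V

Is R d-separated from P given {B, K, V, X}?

Enumerating the 4 paths from R to P and testing each for blocking by {B, K, V, X}:
Path 1: R ← F → V ← P
  F is a fork and F is not conditioned on; V is a collider and V is conditioned on, which opens it — no node blocks this path, so it is active.
Path 2: R → K ← X ← F → V ← P
  X is a chain here and X is conditioned on, so the path is blocked at X.
Path 3: R → K ← B → F → V ← P
  B is a fork here and B is conditioned on, so the path is blocked at B.
Path 4: R → K ← F → V ← P
  K is a collider and K is conditioned on, which opens it; F is a fork and F is not conditioned on; V is a collider and V is conditioned on, which opens it — no node blocks this path, so it is active.
At least one path is unblocked, so d-separation fails.

No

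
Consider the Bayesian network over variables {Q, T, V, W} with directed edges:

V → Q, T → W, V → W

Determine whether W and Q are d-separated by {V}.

Only one path connects W and Q:
Path 1: W ← V → Q
  V is a fork here and V is conditioned on, so the path is blocked at V.
Since every path is blocked, d-separation holds.

Yes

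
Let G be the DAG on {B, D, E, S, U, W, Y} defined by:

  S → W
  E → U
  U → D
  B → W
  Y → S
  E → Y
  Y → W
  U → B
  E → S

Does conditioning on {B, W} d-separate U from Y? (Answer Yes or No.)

No

6 paths connect U and Y; each must be blocked for d-separation to hold:
  1. U → B → W ← Y — B:chain[blocks]; W:collider[open] ⇒ blocked
  2. U → B → W ← S ← Y — B:chain[blocks]; W:collider[open]; S:chain[open] ⇒ blocked
  3. U → B → W ← S ← E → Y — B:chain[blocks]; W:collider[open]; S:chain[open]; E:fork[open] ⇒ blocked
  4. U ← E → Y — E:fork[open] ⇒ active
  5. U ← E → S ← Y — E:fork[open]; S:collider[open] ⇒ active
  6. U ← E → S → W ← Y — E:fork[open]; S:chain[open]; W:collider[open] ⇒ active
At least one path is unblocked, so d-separation fails.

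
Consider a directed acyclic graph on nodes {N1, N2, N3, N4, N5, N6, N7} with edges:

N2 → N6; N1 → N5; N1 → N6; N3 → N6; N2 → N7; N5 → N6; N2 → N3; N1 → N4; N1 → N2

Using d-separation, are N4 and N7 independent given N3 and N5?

No

Enumerating the 5 paths from N4 to N7 and testing each for blocking by {N3, N5}:
  1. N4 ← N1 → N6 ← N2 → N7 — N1:fork[open]; N6:collider[blocks]; N2:fork[open] ⇒ blocked
  2. N4 ← N1 → N6 ← N3 ← N2 → N7 — N1:fork[open]; N6:collider[blocks]; N3:chain[blocks]; N2:fork[open] ⇒ blocked
  3. N4 ← N1 → N5 → N6 ← N2 → N7 — N1:fork[open]; N5:chain[blocks]; N6:collider[blocks]; N2:fork[open] ⇒ blocked
  4. N4 ← N1 → N5 → N6 ← N3 ← N2 → N7 — N1:fork[open]; N5:chain[blocks]; N6:collider[blocks]; N3:chain[blocks]; N2:fork[open] ⇒ blocked
  5. N4 ← N1 → N2 → N7 — N1:fork[open]; N2:chain[open] ⇒ active
At least one path is unblocked, so d-separation fails.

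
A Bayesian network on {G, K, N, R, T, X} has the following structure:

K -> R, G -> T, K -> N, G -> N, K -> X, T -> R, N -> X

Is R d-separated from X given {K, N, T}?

We examine all 4 paths between R and X:
  1. R ← T ← G → N ← K → X — T:chain[blocks]; G:fork[open]; N:collider[open]; K:fork[blocks] ⇒ blocked
  2. R ← T ← G → N → X — T:chain[blocks]; G:fork[open]; N:chain[blocks] ⇒ blocked
  3. R ← K → N → X — K:fork[blocks]; N:chain[blocks] ⇒ blocked
  4. R ← K → X — K:fork[blocks] ⇒ blocked
All paths are blocked; R ⊥ X | {K, N, T} holds.

Yes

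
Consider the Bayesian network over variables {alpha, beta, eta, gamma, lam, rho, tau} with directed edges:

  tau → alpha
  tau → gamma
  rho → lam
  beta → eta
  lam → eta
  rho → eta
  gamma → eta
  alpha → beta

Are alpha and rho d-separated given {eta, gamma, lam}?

Enumerating the 4 paths from alpha to rho and testing each for blocking by {eta, gamma, lam}:
Path 1: alpha → beta → eta ← rho
  beta is a chain and beta is not conditioned on; eta is a collider and eta is conditioned on, which opens it — no node blocks this path, so it is active.
Path 2: alpha → beta → eta ← lam ← rho
  lam is a chain here and lam is conditioned on, so the path is blocked at lam.
Path 3: alpha ← tau → gamma → eta ← rho
  gamma is a chain here and gamma is conditioned on, so the path is blocked at gamma.
Path 4: alpha ← tau → gamma → eta ← lam ← rho
  gamma is a chain here and gamma is conditioned on, so the path is blocked at gamma.
Because an active path exists, alpha and rho are not d-separated.

No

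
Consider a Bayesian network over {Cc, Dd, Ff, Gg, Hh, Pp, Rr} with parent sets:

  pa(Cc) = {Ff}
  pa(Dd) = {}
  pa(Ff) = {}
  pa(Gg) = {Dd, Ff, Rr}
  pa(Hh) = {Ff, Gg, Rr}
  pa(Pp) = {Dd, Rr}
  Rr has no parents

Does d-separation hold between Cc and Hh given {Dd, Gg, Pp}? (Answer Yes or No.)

There are 4 undirected paths between Cc and Hh; checking each against the conditioning set {Dd, Gg, Pp}:
Path 1: Cc ← Ff → Gg → Hh
  Gg is a chain here and Gg is conditioned on, so the path is blocked at Gg.
Path 2: Cc ← Ff → Gg ← Rr → Hh
  Ff is a fork and Ff is not conditioned on; Gg is a collider and Gg is conditioned on, which opens it; Rr is a fork and Rr is not conditioned on — no node blocks this path, so it is active.
Path 3: Cc ← Ff → Gg ← Dd → Pp ← Rr → Hh
  Dd is a fork here and Dd is conditioned on, so the path is blocked at Dd.
Path 4: Cc ← Ff → Hh
  Ff is a fork and Ff is not conditioned on — no node blocks this path, so it is active.
Because an active path exists, Cc and Hh are not d-separated.

No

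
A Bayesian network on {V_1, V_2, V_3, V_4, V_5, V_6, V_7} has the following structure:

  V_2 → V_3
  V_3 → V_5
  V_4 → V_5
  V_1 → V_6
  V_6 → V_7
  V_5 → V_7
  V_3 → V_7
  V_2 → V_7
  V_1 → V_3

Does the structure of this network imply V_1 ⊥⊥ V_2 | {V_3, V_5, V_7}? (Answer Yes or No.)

6 paths connect V_1 and V_2; each must be blocked for d-separation to hold:
Path 1: V_1 → V_3 ← V_2
  V_3 is a collider and V_3 is conditioned on, which opens it — no node blocks this path, so it is active.
Path 2: V_1 → V_3 → V_5 → V_7 ← V_2
  V_3 is a chain here and V_3 is conditioned on, so the path is blocked at V_3.
Path 3: V_1 → V_3 → V_7 ← V_2
  V_3 is a chain here and V_3 is conditioned on, so the path is blocked at V_3.
Path 4: V_1 → V_6 → V_7 ← V_2
  V_6 is a chain and V_6 is not conditioned on; V_7 is a collider and V_7 is conditioned on, which opens it — no node blocks this path, so it is active.
Path 5: V_1 → V_6 → V_7 ← V_5 ← V_3 ← V_2
  V_5 is a chain here and V_5 is conditioned on, so the path is blocked at V_5.
Path 6: V_1 → V_6 → V_7 ← V_3 ← V_2
  V_3 is a chain here and V_3 is conditioned on, so the path is blocked at V_3.
Since the path V_1 → V_3 ← V_2 is active, V_1 and V_2 are not d-separated given {V_3, V_5, V_7}.

No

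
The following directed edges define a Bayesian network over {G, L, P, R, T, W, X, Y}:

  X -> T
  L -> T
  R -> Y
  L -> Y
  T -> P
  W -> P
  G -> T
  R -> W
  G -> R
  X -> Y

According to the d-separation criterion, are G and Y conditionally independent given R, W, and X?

Yes — G and Y are d-separated given {R, W, X}.

There are 6 undirected paths between G and Y; checking each against the conditioning set {R, W, X}:
  1. G → R → W → P ← T ← X → Y — R:chain[blocks]; W:chain[blocks]; P:collider[blocks]; T:chain[open]; X:fork[blocks] ⇒ blocked
  2. G → R → W → P ← T ← L → Y — R:chain[blocks]; W:chain[blocks]; P:collider[blocks]; T:chain[open]; L:fork[open] ⇒ blocked
  3. G → R → Y — R:chain[blocks] ⇒ blocked
  4. G → T ← X → Y — T:collider[blocks]; X:fork[blocks] ⇒ blocked
  5. G → T → P ← W ← R → Y — T:chain[open]; P:collider[blocks]; W:chain[blocks]; R:fork[blocks] ⇒ blocked
  6. G → T ← L → Y — T:collider[blocks]; L:fork[open] ⇒ blocked
All paths are blocked; G ⊥ Y | {R, W, X} holds.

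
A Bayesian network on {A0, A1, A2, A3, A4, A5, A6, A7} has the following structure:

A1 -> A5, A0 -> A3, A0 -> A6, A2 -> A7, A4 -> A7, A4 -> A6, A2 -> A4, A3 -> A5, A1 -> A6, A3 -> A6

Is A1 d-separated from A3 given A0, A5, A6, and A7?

No

We examine all 3 paths between A1 and A3:
Path 1: A1 → A6 ← A0 → A3
  A0 is a fork here and A0 is conditioned on, so the path is blocked at A0.
Path 2: A1 → A6 ← A3
  A6 is a collider and A6 is conditioned on, which opens it — no node blocks this path, so it is active.
Path 3: A1 → A5 ← A3
  A5 is a collider and A5 is conditioned on, which opens it — no node blocks this path, so it is active.
At least one path is unblocked, so d-separation fails.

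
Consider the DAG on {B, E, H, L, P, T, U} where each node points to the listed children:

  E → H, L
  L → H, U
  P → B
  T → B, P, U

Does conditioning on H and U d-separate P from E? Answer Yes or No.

No

We examine all 4 paths between P and E:
Path 1: P → B ← T → U ← L → H ← E
  B is a collider here and neither B nor any of its descendants is conditioned on, so the collider stays closed — the path is blocked at B.
Path 2: P → B ← T → U ← L ← E
  B is a collider here and neither B nor any of its descendants is conditioned on, so the collider stays closed — the path is blocked at B.
Path 3: P ← T → U ← L → H ← E
  T is a fork and T is not conditioned on; U is a collider and U is conditioned on, which opens it; L is a fork and L is not conditioned on; H is a collider and H is conditioned on, which opens it — no node blocks this path, so it is active.
Path 4: P ← T → U ← L ← E
  T is a fork and T is not conditioned on; U is a collider and U is conditioned on, which opens it; L is a chain and L is not conditioned on — no node blocks this path, so it is active.
Since the path P ← T → U ← L → H ← E is active, P and E are not d-separated given {H, U}.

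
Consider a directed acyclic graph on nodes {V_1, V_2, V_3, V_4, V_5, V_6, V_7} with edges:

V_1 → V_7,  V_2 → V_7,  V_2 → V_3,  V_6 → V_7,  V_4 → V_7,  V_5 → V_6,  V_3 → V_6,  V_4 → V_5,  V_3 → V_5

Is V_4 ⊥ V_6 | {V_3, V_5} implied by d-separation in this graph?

We examine all 6 paths between V_4 and V_6:
Path 1: V_4 → V_5 → V_6
  V_5 is a chain here and V_5 is conditioned on, so the path is blocked at V_5.
Path 2: V_4 → V_5 ← V_3 → V_6
  V_3 is a fork here and V_3 is conditioned on, so the path is blocked at V_3.
Path 3: V_4 → V_5 ← V_3 ← V_2 → V_7 ← V_6
  V_3 is a chain here and V_3 is conditioned on, so the path is blocked at V_3.
Path 4: V_4 → V_7 ← V_6
  V_7 is a collider here and neither V_7 nor any of its descendants is conditioned on, so the collider stays closed — the path is blocked at V_7.
Path 5: V_4 → V_7 ← V_2 → V_3 → V_5 → V_6
  V_7 is a collider here and neither V_7 nor any of its descendants is conditioned on, so the collider stays closed — the path is blocked at V_7.
Path 6: V_4 → V_7 ← V_2 → V_3 → V_6
  V_7 is a collider here and neither V_7 nor any of its descendants is conditioned on, so the collider stays closed — the path is blocked at V_7.
All paths are blocked; V_4 ⊥ V_6 | {V_3, V_5} holds.

Yes — V_4 and V_6 are d-separated given {V_3, V_5}.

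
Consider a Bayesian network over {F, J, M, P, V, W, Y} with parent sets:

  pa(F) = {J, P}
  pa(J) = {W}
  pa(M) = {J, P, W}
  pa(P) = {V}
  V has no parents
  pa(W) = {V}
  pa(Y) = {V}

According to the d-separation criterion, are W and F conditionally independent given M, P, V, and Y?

No — W and F are not d-separated given {M, P, V, Y}.

Enumerating the 6 paths from W to F and testing each for blocking by {M, P, V, Y}:
  1. W → M ← P → F — M:collider[open]; P:fork[blocks] ⇒ blocked
  2. W → M ← J → F — M:collider[open]; J:fork[open] ⇒ active
  3. W → J → F — J:chain[open] ⇒ active
  4. W → J → M ← P → F — J:chain[open]; M:collider[open]; P:fork[blocks] ⇒ blocked
  5. W ← V → P → F — V:fork[blocks]; P:chain[blocks] ⇒ blocked
  6. W ← V → P → M ← J → F — V:fork[blocks]; P:chain[blocks]; M:collider[open]; J:fork[open] ⇒ blocked
Since the path W → M ← J → F is active, W and F are not d-separated given {M, P, V, Y}.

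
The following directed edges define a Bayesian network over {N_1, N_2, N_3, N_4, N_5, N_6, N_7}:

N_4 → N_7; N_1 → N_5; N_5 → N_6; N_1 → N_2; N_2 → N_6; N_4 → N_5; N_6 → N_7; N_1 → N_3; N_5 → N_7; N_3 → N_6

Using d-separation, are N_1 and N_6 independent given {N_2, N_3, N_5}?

5 paths connect N_1 and N_6; each must be blocked for d-separation to hold:
Path 1: N_1 → N_2 → N_6
  N_2 is a chain here and N_2 is conditioned on, so the path is blocked at N_2.
Path 2: N_1 → N_5 → N_6
  N_5 is a chain here and N_5 is conditioned on, so the path is blocked at N_5.
Path 3: N_1 → N_5 → N_7 ← N_6
  N_5 is a chain here and N_5 is conditioned on, so the path is blocked at N_5.
Path 4: N_1 → N_5 ← N_4 → N_7 ← N_6
  N_7 is a collider here and neither N_7 nor any of its descendants is conditioned on, so the collider stays closed — the path is blocked at N_7.
Path 5: N_1 → N_3 → N_6
  N_3 is a chain here and N_3 is conditioned on, so the path is blocked at N_3.
Every path is blocked, so N_1 and N_6 are d-separated given {N_2, N_3, N_5}.

Yes — N_1 and N_6 are d-separated given {N_2, N_3, N_5}.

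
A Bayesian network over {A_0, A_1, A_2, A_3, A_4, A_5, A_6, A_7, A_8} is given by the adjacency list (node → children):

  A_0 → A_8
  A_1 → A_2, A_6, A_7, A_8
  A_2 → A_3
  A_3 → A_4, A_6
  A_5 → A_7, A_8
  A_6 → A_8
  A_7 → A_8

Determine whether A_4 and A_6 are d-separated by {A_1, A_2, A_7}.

5 paths connect A_4 and A_6; each must be blocked for d-separation to hold:
Path 1: A_4 ← A_3 → A_6
  A_3 is a fork and A_3 is not conditioned on — no node blocks this path, so it is active.
Path 2: A_4 ← A_3 ← A_2 ← A_1 → A_8 ← A_6
  A_2 is a chain here and A_2 is conditioned on, so the path is blocked at A_2.
Path 3: A_4 ← A_3 ← A_2 ← A_1 → A_7 → A_8 ← A_6
  A_2 is a chain here and A_2 is conditioned on, so the path is blocked at A_2.
Path 4: A_4 ← A_3 ← A_2 ← A_1 → A_7 ← A_5 → A_8 ← A_6
  A_2 is a chain here and A_2 is conditioned on, so the path is blocked at A_2.
Path 5: A_4 ← A_3 ← A_2 ← A_1 → A_6
  A_2 is a chain here and A_2 is conditioned on, so the path is blocked at A_2.
Since the path A_4 ← A_3 → A_6 is active, A_4 and A_6 are not d-separated given {A_1, A_2, A_7}.

No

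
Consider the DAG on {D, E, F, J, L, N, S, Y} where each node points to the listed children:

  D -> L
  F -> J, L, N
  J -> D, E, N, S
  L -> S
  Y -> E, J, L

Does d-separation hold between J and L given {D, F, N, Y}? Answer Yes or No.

We examine all 6 paths between J and L:
  1. J ← Y → L — Y:fork[blocks] ⇒ blocked
  2. J → N ← F → L — N:collider[open]; F:fork[blocks] ⇒ blocked
  3. J ← F → L — F:fork[blocks] ⇒ blocked
  4. J → S ← L — S:collider[blocks] ⇒ blocked
  5. J → E ← Y → L — E:collider[blocks]; Y:fork[blocks] ⇒ blocked
  6. J → D → L — D:chain[blocks] ⇒ blocked
Since every path is blocked, d-separation holds.

Yes — J and L are d-separated given {D, F, N, Y}.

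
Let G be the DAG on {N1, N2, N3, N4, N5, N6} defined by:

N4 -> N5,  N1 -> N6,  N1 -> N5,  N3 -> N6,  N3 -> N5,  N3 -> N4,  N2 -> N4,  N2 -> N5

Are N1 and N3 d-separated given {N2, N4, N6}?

We examine all 4 paths between N1 and N3:
Path 1: N1 → N6 ← N3
  N6 is a collider and N6 is conditioned on, which opens it — no node blocks this path, so it is active.
Path 2: N1 → N5 ← N4 ← N3
  N5 is a collider here and neither N5 nor any of its descendants is conditioned on, so the collider stays closed — the path is blocked at N5.
Path 3: N1 → N5 ← N2 → N4 ← N3
  N5 is a collider here and neither N5 nor any of its descendants is conditioned on, so the collider stays closed — the path is blocked at N5.
Path 4: N1 → N5 ← N3
  N5 is a collider here and neither N5 nor any of its descendants is conditioned on, so the collider stays closed — the path is blocked at N5.
At least one path is unblocked, so d-separation fails.

No — N1 and N3 are not d-separated given {N2, N4, N6}.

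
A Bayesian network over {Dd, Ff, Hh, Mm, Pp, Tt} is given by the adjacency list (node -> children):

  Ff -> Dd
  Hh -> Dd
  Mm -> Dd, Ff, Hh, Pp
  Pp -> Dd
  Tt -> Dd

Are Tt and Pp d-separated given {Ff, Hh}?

Yes

Enumerating the 4 paths from Tt to Pp and testing each for blocking by {Ff, Hh}:
  1. Tt → Dd ← Mm → Pp — Dd:collider[blocks]; Mm:fork[open] ⇒ blocked
  2. Tt → Dd ← Hh ← Mm → Pp — Dd:collider[blocks]; Hh:chain[blocks]; Mm:fork[open] ⇒ blocked
  3. Tt → Dd ← Ff ← Mm → Pp — Dd:collider[blocks]; Ff:chain[blocks]; Mm:fork[open] ⇒ blocked
  4. Tt → Dd ← Pp — Dd:collider[blocks] ⇒ blocked
All paths are blocked; Tt ⊥ Pp | {Ff, Hh} holds.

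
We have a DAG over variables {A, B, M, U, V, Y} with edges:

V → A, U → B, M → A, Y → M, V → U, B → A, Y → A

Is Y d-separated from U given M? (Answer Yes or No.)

There are 4 undirected paths between Y and U; checking each against the conditioning set {M}:
Path 1: Y → A ← B ← U
  A is a collider here and neither A nor any of its descendants is conditioned on, so the collider stays closed — the path is blocked at A.
Path 2: Y → A ← V → U
  A is a collider here and neither A nor any of its descendants is conditioned on, so the collider stays closed — the path is blocked at A.
Path 3: Y → M → A ← B ← U
  M is a chain here and M is conditioned on, so the path is blocked at M.
Path 4: Y → M → A ← V → U
  M is a chain here and M is conditioned on, so the path is blocked at M.
Every path is blocked, so Y and U are d-separated given {M}.

Yes — Y and U are d-separated given {M}.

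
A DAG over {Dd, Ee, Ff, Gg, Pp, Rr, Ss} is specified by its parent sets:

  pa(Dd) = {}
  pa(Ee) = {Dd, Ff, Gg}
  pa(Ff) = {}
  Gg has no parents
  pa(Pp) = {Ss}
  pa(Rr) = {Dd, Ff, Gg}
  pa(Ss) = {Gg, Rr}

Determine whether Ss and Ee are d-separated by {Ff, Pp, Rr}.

There are 6 undirected paths between Ss and Ee; checking each against the conditioning set {Ff, Pp, Rr}:
Path 1: Ss ← Gg → Ee
  Gg is a fork and Gg is not conditioned on — no node blocks this path, so it is active.
Path 2: Ss ← Gg → Rr ← Ff → Ee
  Ff is a fork here and Ff is conditioned on, so the path is blocked at Ff.
Path 3: Ss ← Gg → Rr ← Dd → Ee
  Gg is a fork and Gg is not conditioned on; Rr is a collider and Rr is conditioned on, which opens it; Dd is a fork and Dd is not conditioned on — no node blocks this path, so it is active.
Path 4: Ss ← Rr ← Ff → Ee
  Rr is a chain here and Rr is conditioned on, so the path is blocked at Rr.
Path 5: Ss ← Rr ← Dd → Ee
  Rr is a chain here and Rr is conditioned on, so the path is blocked at Rr.
Path 6: Ss ← Rr ← Gg → Ee
  Rr is a chain here and Rr is conditioned on, so the path is blocked at Rr.
Since the path Ss ← Gg → Ee is active, Ss and Ee are not d-separated given {Ff, Pp, Rr}.

No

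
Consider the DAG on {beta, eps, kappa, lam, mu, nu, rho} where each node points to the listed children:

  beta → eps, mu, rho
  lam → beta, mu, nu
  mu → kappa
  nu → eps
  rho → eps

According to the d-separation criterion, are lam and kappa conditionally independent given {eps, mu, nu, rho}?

Yes

There are 4 undirected paths between lam and kappa; checking each against the conditioning set {eps, mu, nu, rho}:
Path 1: lam → nu → eps ← rho ← beta → mu → kappa
  nu is a chain here and nu is conditioned on, so the path is blocked at nu.
Path 2: lam → nu → eps ← beta → mu → kappa
  nu is a chain here and nu is conditioned on, so the path is blocked at nu.
Path 3: lam → beta → mu → kappa
  mu is a chain here and mu is conditioned on, so the path is blocked at mu.
Path 4: lam → mu → kappa
  mu is a chain here and mu is conditioned on, so the path is blocked at mu.
All paths are blocked; lam ⊥ kappa | {eps, mu, nu, rho} holds.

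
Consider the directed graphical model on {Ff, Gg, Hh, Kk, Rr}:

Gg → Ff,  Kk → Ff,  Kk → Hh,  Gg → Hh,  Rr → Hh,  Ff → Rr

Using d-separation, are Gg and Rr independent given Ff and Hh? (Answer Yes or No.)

Enumerating the 4 paths from Gg to Rr and testing each for blocking by {Ff, Hh}:
Path 1: Gg → Hh ← Rr
  Hh is a collider and Hh is conditioned on, which opens it — no node blocks this path, so it is active.
Path 2: Gg → Hh ← Kk → Ff → Rr
  Ff is a chain here and Ff is conditioned on, so the path is blocked at Ff.
Path 3: Gg → Ff → Rr
  Ff is a chain here and Ff is conditioned on, so the path is blocked at Ff.
Path 4: Gg → Ff ← Kk → Hh ← Rr
  Ff is a collider and Ff is conditioned on, which opens it; Kk is a fork and Kk is not conditioned on; Hh is a collider and Hh is conditioned on, which opens it — no node blocks this path, so it is active.
Because an active path exists, Gg and Rr are not d-separated.

No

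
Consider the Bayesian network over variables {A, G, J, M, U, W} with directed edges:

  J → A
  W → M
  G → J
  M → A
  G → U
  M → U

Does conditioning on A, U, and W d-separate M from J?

Enumerating the 2 paths from M to J and testing each for blocking by {A, U, W}:
  1. M → A ← J — A:collider[open] ⇒ active
  2. M → U ← G → J — U:collider[open]; G:fork[open] ⇒ active
Because an active path exists, M and J are not d-separated.

No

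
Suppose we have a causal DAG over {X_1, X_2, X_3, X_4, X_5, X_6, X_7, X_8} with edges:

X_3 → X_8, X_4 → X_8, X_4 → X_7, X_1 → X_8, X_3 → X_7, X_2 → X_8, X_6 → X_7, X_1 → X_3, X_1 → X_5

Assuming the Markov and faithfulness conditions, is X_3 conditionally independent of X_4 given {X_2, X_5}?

Enumerating the 3 paths from X_3 to X_4 and testing each for blocking by {X_2, X_5}:
Path 1: X_3 → X_8 ← X_4
  X_8 is a collider here and neither X_8 nor any of its descendants is conditioned on, so the collider stays closed — the path is blocked at X_8.
Path 2: X_3 ← X_1 → X_8 ← X_4
  X_8 is a collider here and neither X_8 nor any of its descendants is conditioned on, so the collider stays closed — the path is blocked at X_8.
Path 3: X_3 → X_7 ← X_4
  X_7 is a collider here and neither X_7 nor any of its descendants is conditioned on, so the collider stays closed — the path is blocked at X_7.
Every path is blocked, so X_3 and X_4 are d-separated given {X_2, X_5}.

Yes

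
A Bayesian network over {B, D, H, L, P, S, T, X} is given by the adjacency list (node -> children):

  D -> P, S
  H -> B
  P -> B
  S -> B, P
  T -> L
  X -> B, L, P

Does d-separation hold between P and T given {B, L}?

No — P and T are not d-separated given {B, L}.

Enumerating the 4 paths from P to T and testing each for blocking by {B, L}:
  1. P → B ← X → L ← T — B:collider[open]; X:fork[open]; L:collider[open] ⇒ active
  2. P ← X → L ← T — X:fork[open]; L:collider[open] ⇒ active
  3. P ← S → B ← X → L ← T — S:fork[open]; B:collider[open]; X:fork[open]; L:collider[open] ⇒ active
  4. P ← D → S → B ← X → L ← T — D:fork[open]; S:chain[open]; B:collider[open]; X:fork[open]; L:collider[open] ⇒ active
At least one path is unblocked, so d-separation fails.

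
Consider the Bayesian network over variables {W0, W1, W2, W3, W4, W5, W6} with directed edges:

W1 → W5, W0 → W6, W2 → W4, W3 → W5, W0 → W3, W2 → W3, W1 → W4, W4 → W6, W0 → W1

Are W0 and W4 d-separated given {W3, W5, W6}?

We examine all 5 paths between W0 and W4:
Path 1: W0 → W6 ← W4
  W6 is a collider and W6 is conditioned on, which opens it — no node blocks this path, so it is active.
Path 2: W0 → W1 → W4
  W1 is a chain and W1 is not conditioned on — no node blocks this path, so it is active.
Path 3: W0 → W1 → W5 ← W3 ← W2 → W4
  W3 is a chain here and W3 is conditioned on, so the path is blocked at W3.
Path 4: W0 → W3 ← W2 → W4
  W3 is a collider and W3 is conditioned on, which opens it; W2 is a fork and W2 is not conditioned on — no node blocks this path, so it is active.
Path 5: W0 → W3 → W5 ← W1 → W4
  W3 is a chain here and W3 is conditioned on, so the path is blocked at W3.
Since the path W0 → W6 ← W4 is active, W0 and W4 are not d-separated given {W3, W5, W6}.

No — W0 and W4 are not d-separated given {W3, W5, W6}.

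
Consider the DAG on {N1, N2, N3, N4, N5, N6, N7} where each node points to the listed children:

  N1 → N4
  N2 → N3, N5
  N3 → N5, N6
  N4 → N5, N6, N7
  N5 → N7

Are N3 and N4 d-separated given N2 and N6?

No

There are 5 undirected paths between N3 and N4; checking each against the conditioning set {N2, N6}:
Path 1: N3 → N6 ← N4
  N6 is a collider and N6 is conditioned on, which opens it — no node blocks this path, so it is active.
Path 2: N3 → N5 → N7 ← N4
  N7 is a collider here and neither N7 nor any of its descendants is conditioned on, so the collider stays closed — the path is blocked at N7.
Path 3: N3 → N5 ← N4
  N5 is a collider here and neither N5 nor any of its descendants is conditioned on, so the collider stays closed — the path is blocked at N5.
Path 4: N3 ← N2 → N5 → N7 ← N4
  N2 is a fork here and N2 is conditioned on, so the path is blocked at N2.
Path 5: N3 ← N2 → N5 ← N4
  N2 is a fork here and N2 is conditioned on, so the path is blocked at N2.
At least one path is unblocked, so d-separation fails.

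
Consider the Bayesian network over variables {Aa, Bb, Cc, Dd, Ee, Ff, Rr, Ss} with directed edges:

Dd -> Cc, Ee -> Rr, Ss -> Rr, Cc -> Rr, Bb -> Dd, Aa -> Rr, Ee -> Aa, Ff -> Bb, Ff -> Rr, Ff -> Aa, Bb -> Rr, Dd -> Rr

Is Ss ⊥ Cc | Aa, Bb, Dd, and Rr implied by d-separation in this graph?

No — Ss and Cc are not d-separated given {Aa, Bb, Dd, Rr}.

Enumerating the 6 paths from Ss to Cc and testing each for blocking by {Aa, Bb, Dd, Rr}:
Path 1: Ss → Rr ← Aa ← Ff → Bb → Dd → Cc
  Aa is a chain here and Aa is conditioned on, so the path is blocked at Aa.
Path 2: Ss → Rr ← Ff → Bb → Dd → Cc
  Bb is a chain here and Bb is conditioned on, so the path is blocked at Bb.
Path 3: Ss → Rr ← Cc
  Rr is a collider and Rr is conditioned on, which opens it — no node blocks this path, so it is active.
Path 4: Ss → Rr ← Dd → Cc
  Dd is a fork here and Dd is conditioned on, so the path is blocked at Dd.
Path 5: Ss → Rr ← Bb → Dd → Cc
  Bb is a fork here and Bb is conditioned on, so the path is blocked at Bb.
Path 6: Ss → Rr ← Ee → Aa ← Ff → Bb → Dd → Cc
  Bb is a chain here and Bb is conditioned on, so the path is blocked at Bb.
Since the path Ss → Rr ← Cc is active, Ss and Cc are not d-separated given {Aa, Bb, Dd, Rr}.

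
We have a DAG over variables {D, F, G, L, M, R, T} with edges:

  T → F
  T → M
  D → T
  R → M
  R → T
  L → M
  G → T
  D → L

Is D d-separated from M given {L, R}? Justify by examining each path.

No — D and M are not d-separated given {L, R}.

3 paths connect D and M; each must be blocked for d-separation to hold:
Path 1: D → L → M
  L is a chain here and L is conditioned on, so the path is blocked at L.
Path 2: D → T ← R → M
  T is a collider here and neither T nor any of its descendants is conditioned on, so the collider stays closed — the path is blocked at T.
Path 3: D → T → M
  T is a chain and T is not conditioned on — no node blocks this path, so it is active.
Since the path D → T → M is active, D and M are not d-separated given {L, R}.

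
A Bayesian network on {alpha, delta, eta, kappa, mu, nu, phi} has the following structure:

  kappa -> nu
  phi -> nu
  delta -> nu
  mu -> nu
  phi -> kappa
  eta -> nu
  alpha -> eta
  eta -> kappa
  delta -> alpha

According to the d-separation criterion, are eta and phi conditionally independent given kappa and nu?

There are 6 undirected paths between eta and phi; checking each against the conditioning set {kappa, nu}:
  1. eta → kappa ← phi — kappa:collider[open] ⇒ active
  2. eta → kappa → nu ← phi — kappa:chain[blocks]; nu:collider[open] ⇒ blocked
  3. eta → nu ← kappa ← phi — nu:collider[open]; kappa:chain[blocks] ⇒ blocked
  4. eta → nu ← phi — nu:collider[open] ⇒ active
  5. eta ← alpha ← delta → nu ← kappa ← phi — alpha:chain[open]; delta:fork[open]; nu:collider[open]; kappa:chain[blocks] ⇒ blocked
  6. eta ← alpha ← delta → nu ← phi — alpha:chain[open]; delta:fork[open]; nu:collider[open] ⇒ active
At least one path is unblocked, so d-separation fails.

No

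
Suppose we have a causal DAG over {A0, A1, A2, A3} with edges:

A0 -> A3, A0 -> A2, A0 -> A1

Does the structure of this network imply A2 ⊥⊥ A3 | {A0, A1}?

Yes

The only undirected path from A2 to A3 is:
  1. A2 ← A0 → A3 — A0:fork[blocks] ⇒ blocked
All paths are blocked; A2 ⊥ A3 | {A0, A1} holds.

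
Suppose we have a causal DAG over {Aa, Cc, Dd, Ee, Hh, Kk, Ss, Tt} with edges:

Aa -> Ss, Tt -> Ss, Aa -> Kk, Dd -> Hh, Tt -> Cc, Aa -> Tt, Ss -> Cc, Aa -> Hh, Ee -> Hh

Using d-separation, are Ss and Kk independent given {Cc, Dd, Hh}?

3 paths connect Ss and Kk; each must be blocked for d-separation to hold:
  1. Ss ← Tt ← Aa → Kk — Tt:chain[open]; Aa:fork[open] ⇒ active
  2. Ss → Cc ← Tt ← Aa → Kk — Cc:collider[open]; Tt:chain[open]; Aa:fork[open] ⇒ active
  3. Ss ← Aa → Kk — Aa:fork[open] ⇒ active
At least one path is unblocked, so d-separation fails.

No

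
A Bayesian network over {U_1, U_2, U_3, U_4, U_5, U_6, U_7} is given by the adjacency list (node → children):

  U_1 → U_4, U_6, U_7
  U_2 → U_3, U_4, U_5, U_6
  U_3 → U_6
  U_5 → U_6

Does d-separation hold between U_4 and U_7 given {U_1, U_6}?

4 paths connect U_4 and U_7; each must be blocked for d-separation to hold:
Path 1: U_4 ← U_1 → U_7
  U_1 is a fork here and U_1 is conditioned on, so the path is blocked at U_1.
Path 2: U_4 ← U_2 → U_6 ← U_1 → U_7
  U_1 is a fork here and U_1 is conditioned on, so the path is blocked at U_1.
Path 3: U_4 ← U_2 → U_3 → U_6 ← U_1 → U_7
  U_1 is a fork here and U_1 is conditioned on, so the path is blocked at U_1.
Path 4: U_4 ← U_2 → U_5 → U_6 ← U_1 → U_7
  U_1 is a fork here and U_1 is conditioned on, so the path is blocked at U_1.
Since every path is blocked, d-separation holds.

Yes — U_4 and U_7 are d-separated given {U_1, U_6}.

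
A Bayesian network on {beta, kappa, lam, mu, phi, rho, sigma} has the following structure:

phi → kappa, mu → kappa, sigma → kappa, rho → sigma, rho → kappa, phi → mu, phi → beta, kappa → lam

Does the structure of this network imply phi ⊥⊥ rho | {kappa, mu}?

4 paths connect phi and rho; each must be blocked for d-separation to hold:
Path 1: phi → mu → kappa ← rho
  mu is a chain here and mu is conditioned on, so the path is blocked at mu.
Path 2: phi → mu → kappa ← sigma ← rho
  mu is a chain here and mu is conditioned on, so the path is blocked at mu.
Path 3: phi → kappa ← rho
  kappa is a collider and kappa is conditioned on, which opens it — no node blocks this path, so it is active.
Path 4: phi → kappa ← sigma ← rho
  kappa is a collider and kappa is conditioned on, which opens it; sigma is a chain and sigma is not conditioned on — no node blocks this path, so it is active.
Since the path phi → kappa ← rho is active, phi and rho are not d-separated given {kappa, mu}.

No — phi and rho are not d-separated given {kappa, mu}.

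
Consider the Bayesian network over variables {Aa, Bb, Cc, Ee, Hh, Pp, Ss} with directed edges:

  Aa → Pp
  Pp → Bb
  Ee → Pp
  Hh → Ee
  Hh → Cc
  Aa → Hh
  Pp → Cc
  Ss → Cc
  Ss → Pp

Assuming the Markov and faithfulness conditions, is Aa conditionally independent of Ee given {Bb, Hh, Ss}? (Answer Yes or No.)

No

6 paths connect Aa and Ee; each must be blocked for d-separation to hold:
Path 1: Aa → Hh → Cc ← Ss → Pp ← Ee
  Hh is a chain here and Hh is conditioned on, so the path is blocked at Hh.
Path 2: Aa → Hh → Cc ← Pp ← Ee
  Hh is a chain here and Hh is conditioned on, so the path is blocked at Hh.
Path 3: Aa → Hh → Ee
  Hh is a chain here and Hh is conditioned on, so the path is blocked at Hh.
Path 4: Aa → Pp → Cc ← Hh → Ee
  Cc is a collider here and neither Cc nor any of its descendants is conditioned on, so the collider stays closed — the path is blocked at Cc.
Path 5: Aa → Pp ← Ee
  Pp is a collider and its descendant Bb is conditioned on, which opens it — no node blocks this path, so it is active.
Path 6: Aa → Pp ← Ss → Cc ← Hh → Ee
  Ss is a fork here and Ss is conditioned on, so the path is blocked at Ss.
At least one path is unblocked, so d-separation fails.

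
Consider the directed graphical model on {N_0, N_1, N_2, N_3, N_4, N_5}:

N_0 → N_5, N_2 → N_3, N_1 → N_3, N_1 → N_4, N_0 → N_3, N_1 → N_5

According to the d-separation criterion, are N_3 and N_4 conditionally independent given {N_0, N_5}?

No

We examine all 2 paths between N_3 and N_4:
Path 1: N_3 ← N_0 → N_5 ← N_1 → N_4
  N_0 is a fork here and N_0 is conditioned on, so the path is blocked at N_0.
Path 2: N_3 ← N_1 → N_4
  N_1 is a fork and N_1 is not conditioned on — no node blocks this path, so it is active.
Because an active path exists, N_3 and N_4 are not d-separated.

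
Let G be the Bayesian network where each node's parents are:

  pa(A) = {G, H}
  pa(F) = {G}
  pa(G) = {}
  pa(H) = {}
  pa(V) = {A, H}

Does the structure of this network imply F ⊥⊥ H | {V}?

Enumerating the 2 paths from F to H and testing each for blocking by {V}:
Path 1: F ← G → A → V ← H
  G is a fork and G is not conditioned on; A is a chain and A is not conditioned on; V is a collider and V is conditioned on, which opens it — no node blocks this path, so it is active.
Path 2: F ← G → A ← H
  G is a fork and G is not conditioned on; A is a collider and its descendant V is conditioned on, which opens it — no node blocks this path, so it is active.
Because an active path exists, F and H are not d-separated.

No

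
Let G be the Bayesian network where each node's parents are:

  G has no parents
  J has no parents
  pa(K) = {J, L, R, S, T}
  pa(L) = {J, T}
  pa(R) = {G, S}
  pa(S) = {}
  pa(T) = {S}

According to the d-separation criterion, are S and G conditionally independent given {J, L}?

Yes

We examine all 5 paths between S and G:
  1. S → T → K ← R ← G — T:chain[open]; K:collider[blocks]; R:chain[open] ⇒ blocked
  2. S → T → L ← J → K ← R ← G — T:chain[open]; L:collider[open]; J:fork[blocks]; K:collider[blocks]; R:chain[open] ⇒ blocked
  3. S → T → L → K ← R ← G — T:chain[open]; L:chain[blocks]; K:collider[blocks]; R:chain[open] ⇒ blocked
  4. S → R ← G — R:collider[blocks] ⇒ blocked
  5. S → K ← R ← G — K:collider[blocks]; R:chain[open] ⇒ blocked
Every path is blocked, so S and G are d-separated given {J, L}.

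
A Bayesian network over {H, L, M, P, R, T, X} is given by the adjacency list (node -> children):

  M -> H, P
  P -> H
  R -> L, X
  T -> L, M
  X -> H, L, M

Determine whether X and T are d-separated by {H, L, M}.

No — X and T are not d-separated given {H, L, M}.

We examine all 5 paths between X and T:
  1. X ← R → L ← T — R:fork[open]; L:collider[open] ⇒ active
  2. X → H ← P ← M ← T — H:collider[open]; P:chain[open]; M:chain[blocks] ⇒ blocked
  3. X → H ← M ← T — H:collider[open]; M:chain[blocks] ⇒ blocked
  4. X → M ← T — M:collider[open] ⇒ active
  5. X → L ← T — L:collider[open] ⇒ active
At least one path is unblocked, so d-separation fails.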